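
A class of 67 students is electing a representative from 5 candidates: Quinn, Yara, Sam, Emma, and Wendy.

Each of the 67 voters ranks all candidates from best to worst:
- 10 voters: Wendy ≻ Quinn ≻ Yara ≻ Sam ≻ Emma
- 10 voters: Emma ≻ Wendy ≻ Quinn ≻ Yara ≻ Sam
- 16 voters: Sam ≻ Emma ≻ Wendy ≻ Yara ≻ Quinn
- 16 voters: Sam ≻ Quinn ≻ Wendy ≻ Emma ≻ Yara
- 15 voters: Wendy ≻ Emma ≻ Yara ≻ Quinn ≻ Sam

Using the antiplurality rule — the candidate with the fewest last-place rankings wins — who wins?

Wendy

Last-place votes: Quinn 16, Yara 16, Sam 25, Emma 10, Wendy 0.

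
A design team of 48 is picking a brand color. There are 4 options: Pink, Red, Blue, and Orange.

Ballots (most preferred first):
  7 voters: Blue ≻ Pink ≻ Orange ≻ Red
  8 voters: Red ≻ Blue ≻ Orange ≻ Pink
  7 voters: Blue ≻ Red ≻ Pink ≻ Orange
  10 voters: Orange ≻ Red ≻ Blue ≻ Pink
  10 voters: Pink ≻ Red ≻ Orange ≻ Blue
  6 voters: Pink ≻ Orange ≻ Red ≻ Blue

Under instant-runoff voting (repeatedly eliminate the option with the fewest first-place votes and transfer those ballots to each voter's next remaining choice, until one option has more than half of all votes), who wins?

Round 1: Pink 16, Red 8, Blue 14, Orange 10. Red eliminated.
Round 2: Pink 16, Blue 22, Orange 10. Orange eliminated.
Round 3: Pink 16, Blue 32. Blue has a majority (≥25).

Blue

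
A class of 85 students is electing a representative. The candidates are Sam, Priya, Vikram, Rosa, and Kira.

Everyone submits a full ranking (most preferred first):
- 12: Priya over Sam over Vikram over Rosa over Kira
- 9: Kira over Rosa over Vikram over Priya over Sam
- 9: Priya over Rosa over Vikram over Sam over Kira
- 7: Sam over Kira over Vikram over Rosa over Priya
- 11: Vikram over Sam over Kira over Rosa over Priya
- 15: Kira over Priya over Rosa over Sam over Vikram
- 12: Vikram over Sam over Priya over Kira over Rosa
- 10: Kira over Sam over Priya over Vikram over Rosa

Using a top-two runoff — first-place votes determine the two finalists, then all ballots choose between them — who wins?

Vikram

Round 1 first-place votes: Sam 7, Priya 21, Vikram 23, Rosa 0, Kira 34. Kira and Vikram advance.
Runoff: Kira is ranked above Vikram on 41 ballots, Vikram above Kira on 44.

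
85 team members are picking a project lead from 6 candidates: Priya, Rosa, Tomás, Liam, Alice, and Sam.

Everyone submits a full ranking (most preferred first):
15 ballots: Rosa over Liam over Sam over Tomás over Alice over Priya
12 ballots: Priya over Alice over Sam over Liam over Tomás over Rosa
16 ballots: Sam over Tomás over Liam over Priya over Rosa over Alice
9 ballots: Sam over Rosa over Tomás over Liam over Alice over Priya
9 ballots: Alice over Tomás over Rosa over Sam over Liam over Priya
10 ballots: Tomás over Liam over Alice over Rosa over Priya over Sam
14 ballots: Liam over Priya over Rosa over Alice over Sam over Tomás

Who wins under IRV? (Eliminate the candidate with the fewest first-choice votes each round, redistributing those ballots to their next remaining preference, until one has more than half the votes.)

Round 1: Priya 12, Rosa 15, Tomás 10, Liam 14, Alice 9, Sam 25. Alice eliminated.
Round 2: Priya 12, Rosa 15, Tomás 19, Liam 14, Sam 25. Priya eliminated.
Round 3: Rosa 15, Tomás 19, Liam 14, Sam 37. Liam eliminated.
Round 4: Rosa 29, Tomás 19, Sam 37. Tomás eliminated.
Round 5: Rosa 48, Sam 37. Rosa has a majority (≥43).

Rosa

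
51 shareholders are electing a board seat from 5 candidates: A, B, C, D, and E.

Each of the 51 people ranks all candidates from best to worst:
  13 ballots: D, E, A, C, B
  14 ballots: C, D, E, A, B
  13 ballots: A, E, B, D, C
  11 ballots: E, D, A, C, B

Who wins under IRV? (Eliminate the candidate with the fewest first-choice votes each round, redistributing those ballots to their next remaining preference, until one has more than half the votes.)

Round 1: A 13, B 0, C 14, D 13, E 11. B eliminated.
Round 2: A 13, C 14, D 13, E 11. E eliminated.
Round 3: A 13, C 14, D 24. A eliminated.
Round 4: C 14, D 37. D has a majority (≥26).

D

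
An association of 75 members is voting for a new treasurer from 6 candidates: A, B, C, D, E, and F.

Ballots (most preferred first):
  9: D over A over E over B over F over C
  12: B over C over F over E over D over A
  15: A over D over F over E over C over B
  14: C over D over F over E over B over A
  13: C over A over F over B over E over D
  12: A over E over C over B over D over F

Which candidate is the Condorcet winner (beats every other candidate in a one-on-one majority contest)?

C

C vs A: 39–36
C vs B: 54–21
C vs D: 51–24
C vs E: 39–36
C vs F: 51–24
C beats every other candidate.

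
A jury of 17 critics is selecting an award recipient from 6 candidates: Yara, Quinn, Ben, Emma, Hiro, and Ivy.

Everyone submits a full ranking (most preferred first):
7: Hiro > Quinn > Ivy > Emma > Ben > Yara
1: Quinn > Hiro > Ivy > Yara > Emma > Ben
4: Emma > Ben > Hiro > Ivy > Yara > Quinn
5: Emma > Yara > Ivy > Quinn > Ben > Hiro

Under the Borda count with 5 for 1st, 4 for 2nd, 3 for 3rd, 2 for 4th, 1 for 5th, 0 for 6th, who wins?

Emma

Yara: 7×0 + 1×2 + 4×1 + 5×4 = 26
Quinn: 7×4 + 1×5 + 4×0 + 5×2 = 43
Ben: 7×1 + 1×0 + 4×4 + 5×1 = 28
Emma: 7×2 + 1×1 + 4×5 + 5×5 = 60
Hiro: 7×5 + 1×4 + 4×3 + 5×0 = 51
Ivy: 7×3 + 1×3 + 4×2 + 5×3 = 47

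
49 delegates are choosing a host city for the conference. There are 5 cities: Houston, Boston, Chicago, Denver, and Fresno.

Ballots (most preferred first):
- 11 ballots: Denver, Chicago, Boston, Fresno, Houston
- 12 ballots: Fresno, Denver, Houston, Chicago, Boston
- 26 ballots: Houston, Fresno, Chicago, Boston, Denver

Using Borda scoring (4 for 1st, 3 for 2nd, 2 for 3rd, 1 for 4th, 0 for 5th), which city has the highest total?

Fresno

Houston: 11×0 + 12×2 + 26×4 = 128
Boston: 11×2 + 12×0 + 26×1 = 48
Chicago: 11×3 + 12×1 + 26×2 = 97
Denver: 11×4 + 12×3 + 26×0 = 80
Fresno: 11×1 + 12×4 + 26×3 = 137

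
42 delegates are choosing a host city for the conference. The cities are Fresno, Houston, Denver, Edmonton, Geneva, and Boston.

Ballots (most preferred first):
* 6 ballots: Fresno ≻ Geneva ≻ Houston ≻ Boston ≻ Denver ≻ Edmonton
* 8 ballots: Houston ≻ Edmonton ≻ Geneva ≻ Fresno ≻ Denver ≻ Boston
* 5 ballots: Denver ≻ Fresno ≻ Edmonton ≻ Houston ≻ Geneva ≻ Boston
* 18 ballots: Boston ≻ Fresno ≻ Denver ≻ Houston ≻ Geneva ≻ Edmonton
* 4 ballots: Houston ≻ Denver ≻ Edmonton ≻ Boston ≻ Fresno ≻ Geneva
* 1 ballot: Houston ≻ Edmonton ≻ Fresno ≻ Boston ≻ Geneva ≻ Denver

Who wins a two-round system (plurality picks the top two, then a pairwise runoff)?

Round 1 first-place votes: Fresno 6, Houston 13, Denver 5, Edmonton 0, Geneva 0, Boston 18. Boston and Houston advance.
Runoff: Boston is ranked above Houston on 18 ballots, Houston above Boston on 24.

Houston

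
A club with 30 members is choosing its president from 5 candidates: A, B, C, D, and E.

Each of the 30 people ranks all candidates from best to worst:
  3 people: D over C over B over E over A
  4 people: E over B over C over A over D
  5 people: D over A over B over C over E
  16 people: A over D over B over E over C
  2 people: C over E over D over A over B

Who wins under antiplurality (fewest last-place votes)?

B

Last-place votes: A 3, B 2, C 16, D 4, E 5.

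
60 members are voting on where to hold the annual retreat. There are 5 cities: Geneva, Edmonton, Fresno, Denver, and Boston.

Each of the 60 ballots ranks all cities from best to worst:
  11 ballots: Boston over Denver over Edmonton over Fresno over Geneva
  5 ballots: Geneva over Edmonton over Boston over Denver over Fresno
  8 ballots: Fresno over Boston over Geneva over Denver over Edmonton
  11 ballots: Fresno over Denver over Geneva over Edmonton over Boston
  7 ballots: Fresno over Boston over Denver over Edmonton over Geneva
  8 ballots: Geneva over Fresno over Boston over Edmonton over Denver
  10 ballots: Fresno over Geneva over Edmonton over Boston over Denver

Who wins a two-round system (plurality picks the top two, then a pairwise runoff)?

Round 1 first-place votes: Geneva 13, Edmonton 0, Fresno 36, Denver 0, Boston 11. Fresno and Geneva advance.
Runoff: Fresno is ranked above Geneva on 47 ballots, Geneva above Fresno on 13.

Fresno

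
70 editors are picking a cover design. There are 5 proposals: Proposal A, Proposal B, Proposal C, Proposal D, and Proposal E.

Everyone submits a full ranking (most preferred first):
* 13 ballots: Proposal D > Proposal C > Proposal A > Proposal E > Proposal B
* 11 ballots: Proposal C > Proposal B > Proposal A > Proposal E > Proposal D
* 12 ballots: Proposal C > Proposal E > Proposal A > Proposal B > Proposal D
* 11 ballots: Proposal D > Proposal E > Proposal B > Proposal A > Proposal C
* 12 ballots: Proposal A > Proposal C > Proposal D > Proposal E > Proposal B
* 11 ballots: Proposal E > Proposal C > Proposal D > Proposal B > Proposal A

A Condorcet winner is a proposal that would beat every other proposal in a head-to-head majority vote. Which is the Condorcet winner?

Proposal C vs Proposal A: 47–23
Proposal C vs Proposal B: 59–11
Proposal C vs Proposal D: 46–24
Proposal C vs Proposal E: 48–22
Proposal C beats every other proposal.

Proposal C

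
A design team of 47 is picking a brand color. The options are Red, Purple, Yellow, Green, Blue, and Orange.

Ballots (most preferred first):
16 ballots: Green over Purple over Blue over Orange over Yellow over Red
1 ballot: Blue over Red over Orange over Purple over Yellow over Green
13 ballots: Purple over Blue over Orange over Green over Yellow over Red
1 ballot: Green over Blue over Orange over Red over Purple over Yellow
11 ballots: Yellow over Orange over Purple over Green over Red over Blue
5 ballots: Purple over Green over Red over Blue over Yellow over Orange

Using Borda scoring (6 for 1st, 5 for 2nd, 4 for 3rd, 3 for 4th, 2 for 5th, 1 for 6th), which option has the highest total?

Purple

Red: 16×1 + 1×5 + 13×1 + 1×3 + 11×2 + 5×4 = 79
Purple: 16×5 + 1×3 + 13×6 + 1×2 + 11×4 + 5×6 = 237
Yellow: 16×2 + 1×2 + 13×2 + 1×1 + 11×6 + 5×2 = 137
Green: 16×6 + 1×1 + 13×3 + 1×6 + 11×3 + 5×5 = 200
Blue: 16×4 + 1×6 + 13×5 + 1×5 + 11×1 + 5×3 = 166
Orange: 16×3 + 1×4 + 13×4 + 1×4 + 11×5 + 5×1 = 168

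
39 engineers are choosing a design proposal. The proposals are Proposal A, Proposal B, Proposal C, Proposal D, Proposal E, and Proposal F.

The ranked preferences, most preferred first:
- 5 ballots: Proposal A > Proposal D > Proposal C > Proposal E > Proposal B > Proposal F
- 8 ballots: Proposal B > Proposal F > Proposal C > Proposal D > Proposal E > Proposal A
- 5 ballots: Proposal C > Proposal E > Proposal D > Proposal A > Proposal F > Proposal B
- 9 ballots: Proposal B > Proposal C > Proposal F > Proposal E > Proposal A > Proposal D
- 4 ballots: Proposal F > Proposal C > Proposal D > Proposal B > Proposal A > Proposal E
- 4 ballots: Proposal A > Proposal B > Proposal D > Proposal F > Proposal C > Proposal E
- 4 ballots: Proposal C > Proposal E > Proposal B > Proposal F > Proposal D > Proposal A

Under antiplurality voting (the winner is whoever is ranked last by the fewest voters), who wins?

Last-place votes: Proposal A 12, Proposal B 5, Proposal C 0, Proposal D 9, Proposal E 8, Proposal F 5.

Proposal C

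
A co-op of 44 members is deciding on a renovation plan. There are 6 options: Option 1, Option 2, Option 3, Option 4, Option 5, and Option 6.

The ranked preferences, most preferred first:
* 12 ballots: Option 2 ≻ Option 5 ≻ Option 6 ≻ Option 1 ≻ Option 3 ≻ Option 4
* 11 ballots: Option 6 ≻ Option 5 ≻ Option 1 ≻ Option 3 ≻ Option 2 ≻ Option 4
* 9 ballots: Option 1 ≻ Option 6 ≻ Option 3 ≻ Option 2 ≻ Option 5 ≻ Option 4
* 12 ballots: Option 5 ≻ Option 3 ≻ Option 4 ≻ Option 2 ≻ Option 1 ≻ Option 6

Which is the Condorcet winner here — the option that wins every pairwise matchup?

Option 5

Option 5 vs Option 1: 35–9
Option 5 vs Option 2: 23–21
Option 5 vs Option 3: 35–9
Option 5 vs Option 4: 44–0
Option 5 vs Option 6: 24–20
Option 5 beats every other option.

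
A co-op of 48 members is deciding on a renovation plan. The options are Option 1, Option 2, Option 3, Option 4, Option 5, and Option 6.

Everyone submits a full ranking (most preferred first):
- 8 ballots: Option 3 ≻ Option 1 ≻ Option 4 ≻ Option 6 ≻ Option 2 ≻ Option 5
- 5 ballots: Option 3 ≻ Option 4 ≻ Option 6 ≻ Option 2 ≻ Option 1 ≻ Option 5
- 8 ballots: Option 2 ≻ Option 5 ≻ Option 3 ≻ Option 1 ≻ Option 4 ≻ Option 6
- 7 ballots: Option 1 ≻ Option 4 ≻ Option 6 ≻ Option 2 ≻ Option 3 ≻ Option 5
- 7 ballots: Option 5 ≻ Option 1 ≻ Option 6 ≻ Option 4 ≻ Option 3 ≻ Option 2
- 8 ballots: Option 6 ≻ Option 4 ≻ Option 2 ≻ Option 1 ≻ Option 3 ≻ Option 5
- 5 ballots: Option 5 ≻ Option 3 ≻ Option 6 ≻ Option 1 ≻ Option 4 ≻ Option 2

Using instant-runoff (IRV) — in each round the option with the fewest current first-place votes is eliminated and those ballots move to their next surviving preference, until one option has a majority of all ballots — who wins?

Option 6

Round 1: Option 1 7, Option 2 8, Option 3 13, Option 4 0, Option 5 12, Option 6 8. Option 4 eliminated.
Round 2: Option 1 7, Option 2 8, Option 3 13, Option 5 12, Option 6 8. Option 1 eliminated.
Round 3: Option 2 8, Option 3 13, Option 5 12, Option 6 15. Option 2 eliminated.
Round 4: Option 3 13, Option 5 20, Option 6 15. Option 3 eliminated.
Round 5: Option 5 20, Option 6 28. Option 6 has a majority (≥25).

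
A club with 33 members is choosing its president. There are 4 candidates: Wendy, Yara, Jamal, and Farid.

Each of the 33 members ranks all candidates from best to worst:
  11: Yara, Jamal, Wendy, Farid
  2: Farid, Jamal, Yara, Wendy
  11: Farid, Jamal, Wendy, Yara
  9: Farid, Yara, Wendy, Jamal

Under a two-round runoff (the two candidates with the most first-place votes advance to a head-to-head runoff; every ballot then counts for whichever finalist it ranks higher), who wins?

Farid

Round 1 first-place votes: Wendy 0, Yara 11, Jamal 0, Farid 22. Farid and Yara advance.
Runoff: Farid is ranked above Yara on 22 ballots, Yara above Farid on 11.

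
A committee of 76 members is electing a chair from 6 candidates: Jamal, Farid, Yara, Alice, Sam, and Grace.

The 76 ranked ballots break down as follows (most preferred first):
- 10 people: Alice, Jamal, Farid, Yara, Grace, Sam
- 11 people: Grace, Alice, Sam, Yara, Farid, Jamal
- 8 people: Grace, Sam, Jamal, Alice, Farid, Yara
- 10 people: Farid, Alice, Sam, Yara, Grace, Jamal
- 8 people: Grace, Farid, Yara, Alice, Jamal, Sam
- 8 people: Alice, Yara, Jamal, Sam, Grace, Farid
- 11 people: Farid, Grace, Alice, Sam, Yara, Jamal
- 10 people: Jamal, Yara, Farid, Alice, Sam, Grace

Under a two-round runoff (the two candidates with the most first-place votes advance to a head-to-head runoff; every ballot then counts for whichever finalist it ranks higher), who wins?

Farid

Round 1 first-place votes: Jamal 10, Farid 21, Yara 0, Alice 18, Sam 0, Grace 27. Grace and Farid advance.
Runoff: Grace is ranked above Farid on 35 ballots, Farid above Grace on 41.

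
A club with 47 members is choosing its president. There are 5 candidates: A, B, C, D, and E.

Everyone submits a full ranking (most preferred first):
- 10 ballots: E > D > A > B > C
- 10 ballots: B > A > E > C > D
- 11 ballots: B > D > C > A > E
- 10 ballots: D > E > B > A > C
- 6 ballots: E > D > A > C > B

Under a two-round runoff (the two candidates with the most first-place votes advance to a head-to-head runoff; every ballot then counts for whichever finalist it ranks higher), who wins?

Round 1 first-place votes: A 0, B 21, C 0, D 10, E 16. B and E advance.
Runoff: B is ranked above E on 21 ballots, E above B on 26.

E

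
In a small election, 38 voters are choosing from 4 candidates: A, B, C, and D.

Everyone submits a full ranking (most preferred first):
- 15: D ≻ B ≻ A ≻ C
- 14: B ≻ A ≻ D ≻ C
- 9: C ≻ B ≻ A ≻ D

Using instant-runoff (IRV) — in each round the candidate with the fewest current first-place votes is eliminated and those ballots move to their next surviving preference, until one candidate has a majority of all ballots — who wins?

Round 1: A 0, B 14, C 9, D 15. A eliminated.
Round 2: B 14, C 9, D 15. C eliminated.
Round 3: B 23, D 15. B has a majority (≥20).

B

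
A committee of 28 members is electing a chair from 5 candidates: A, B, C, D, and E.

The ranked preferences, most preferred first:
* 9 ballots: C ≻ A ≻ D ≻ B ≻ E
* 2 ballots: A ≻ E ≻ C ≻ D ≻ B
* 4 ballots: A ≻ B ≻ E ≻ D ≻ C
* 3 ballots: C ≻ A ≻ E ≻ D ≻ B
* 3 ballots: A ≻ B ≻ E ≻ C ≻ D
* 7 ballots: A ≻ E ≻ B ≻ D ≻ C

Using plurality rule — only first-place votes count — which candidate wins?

First-place votes: A 16, B 0, C 12, D 0, E 0.

A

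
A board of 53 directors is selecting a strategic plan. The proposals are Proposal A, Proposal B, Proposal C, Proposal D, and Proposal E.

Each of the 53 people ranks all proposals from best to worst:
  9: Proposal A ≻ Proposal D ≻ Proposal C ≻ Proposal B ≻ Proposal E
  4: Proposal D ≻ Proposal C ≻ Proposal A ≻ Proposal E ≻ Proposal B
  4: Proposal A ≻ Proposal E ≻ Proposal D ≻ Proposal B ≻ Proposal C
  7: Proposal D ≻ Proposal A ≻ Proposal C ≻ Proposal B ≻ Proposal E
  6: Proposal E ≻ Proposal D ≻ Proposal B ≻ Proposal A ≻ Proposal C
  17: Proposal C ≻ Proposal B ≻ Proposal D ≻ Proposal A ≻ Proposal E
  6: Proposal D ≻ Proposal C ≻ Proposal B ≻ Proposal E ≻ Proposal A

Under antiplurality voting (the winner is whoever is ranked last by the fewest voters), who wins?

Proposal D

Last-place votes: Proposal A 6, Proposal B 4, Proposal C 10, Proposal D 0, Proposal E 33.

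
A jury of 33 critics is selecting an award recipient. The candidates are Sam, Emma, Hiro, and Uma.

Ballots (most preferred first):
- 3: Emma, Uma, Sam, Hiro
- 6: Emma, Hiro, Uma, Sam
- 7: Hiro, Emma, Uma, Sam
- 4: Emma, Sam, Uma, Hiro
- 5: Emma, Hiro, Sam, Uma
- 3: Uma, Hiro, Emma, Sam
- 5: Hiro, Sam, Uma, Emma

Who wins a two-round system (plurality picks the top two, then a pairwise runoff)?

Emma

Round 1 first-place votes: Sam 0, Emma 18, Hiro 12, Uma 3. Emma and Hiro advance.
Runoff: Emma is ranked above Hiro on 18 ballots, Hiro above Emma on 15.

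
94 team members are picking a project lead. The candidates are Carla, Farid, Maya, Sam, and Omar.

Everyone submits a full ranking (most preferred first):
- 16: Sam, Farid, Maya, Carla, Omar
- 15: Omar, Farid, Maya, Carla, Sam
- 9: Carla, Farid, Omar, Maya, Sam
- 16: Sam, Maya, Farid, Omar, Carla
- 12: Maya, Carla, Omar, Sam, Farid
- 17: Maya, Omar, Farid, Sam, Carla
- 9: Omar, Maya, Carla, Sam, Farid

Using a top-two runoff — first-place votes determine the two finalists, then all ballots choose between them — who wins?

Round 1 first-place votes: Carla 9, Farid 0, Maya 29, Sam 32, Omar 24. Sam and Maya advance.
Runoff: Sam is ranked above Maya on 32 ballots, Maya above Sam on 62.

Maya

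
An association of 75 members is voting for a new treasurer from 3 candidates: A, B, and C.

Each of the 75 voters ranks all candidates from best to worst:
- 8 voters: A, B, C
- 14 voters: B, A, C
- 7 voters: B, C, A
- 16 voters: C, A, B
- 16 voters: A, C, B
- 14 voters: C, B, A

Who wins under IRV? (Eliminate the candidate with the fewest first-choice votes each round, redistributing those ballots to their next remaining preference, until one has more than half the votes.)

Round 1: A 24, B 21, C 30. B eliminated.
Round 2: A 38, C 37. A has a majority (≥38).

A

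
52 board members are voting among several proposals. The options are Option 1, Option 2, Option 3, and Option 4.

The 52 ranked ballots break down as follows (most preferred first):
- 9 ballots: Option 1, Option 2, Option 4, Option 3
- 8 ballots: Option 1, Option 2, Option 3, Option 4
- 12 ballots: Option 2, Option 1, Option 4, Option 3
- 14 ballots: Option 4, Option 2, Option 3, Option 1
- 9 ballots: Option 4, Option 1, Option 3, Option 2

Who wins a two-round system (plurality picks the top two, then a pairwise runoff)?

Round 1 first-place votes: Option 1 17, Option 2 12, Option 3 0, Option 4 23. Option 4 and Option 1 advance.
Runoff: Option 4 is ranked above Option 1 on 23 ballots, Option 1 above Option 4 on 29.

Option 1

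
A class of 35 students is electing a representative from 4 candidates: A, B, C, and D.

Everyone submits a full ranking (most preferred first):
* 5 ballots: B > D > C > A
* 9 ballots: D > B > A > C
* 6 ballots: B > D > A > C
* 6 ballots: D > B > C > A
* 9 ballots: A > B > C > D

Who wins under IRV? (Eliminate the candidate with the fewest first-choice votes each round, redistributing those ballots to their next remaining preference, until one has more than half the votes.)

Round 1: A 9, B 11, C 0, D 15. C eliminated.
Round 2: A 9, B 11, D 15. A eliminated.
Round 3: B 20, D 15. B has a majority (≥18).

B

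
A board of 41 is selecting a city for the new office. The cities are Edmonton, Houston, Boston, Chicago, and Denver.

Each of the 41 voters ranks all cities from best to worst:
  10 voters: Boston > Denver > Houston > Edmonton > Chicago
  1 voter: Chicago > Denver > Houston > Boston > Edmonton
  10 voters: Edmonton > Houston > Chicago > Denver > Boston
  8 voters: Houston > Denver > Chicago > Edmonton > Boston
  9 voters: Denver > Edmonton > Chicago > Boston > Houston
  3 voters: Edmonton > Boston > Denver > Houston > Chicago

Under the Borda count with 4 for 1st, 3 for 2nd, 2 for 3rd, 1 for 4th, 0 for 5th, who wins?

Edmonton: 10×1 + 1×0 + 10×4 + 8×1 + 9×3 + 3×4 = 97
Houston: 10×2 + 1×2 + 10×3 + 8×4 + 9×0 + 3×1 = 87
Boston: 10×4 + 1×1 + 10×0 + 8×0 + 9×1 + 3×3 = 59
Chicago: 10×0 + 1×4 + 10×2 + 8×2 + 9×2 + 3×0 = 58
Denver: 10×3 + 1×3 + 10×1 + 8×3 + 9×4 + 3×2 = 109

Denver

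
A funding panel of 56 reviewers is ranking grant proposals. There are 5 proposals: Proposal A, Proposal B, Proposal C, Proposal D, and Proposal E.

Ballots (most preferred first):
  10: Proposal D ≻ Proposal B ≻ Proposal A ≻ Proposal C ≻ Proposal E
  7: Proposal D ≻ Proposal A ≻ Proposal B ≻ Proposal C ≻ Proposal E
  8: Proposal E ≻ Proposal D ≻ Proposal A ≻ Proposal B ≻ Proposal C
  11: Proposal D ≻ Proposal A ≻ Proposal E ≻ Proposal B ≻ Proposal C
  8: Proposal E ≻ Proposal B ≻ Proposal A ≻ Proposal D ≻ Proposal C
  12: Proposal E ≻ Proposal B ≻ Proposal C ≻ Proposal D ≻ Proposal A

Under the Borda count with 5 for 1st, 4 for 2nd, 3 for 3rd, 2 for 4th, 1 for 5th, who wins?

Proposal D

Proposal A: 10×3 + 7×4 + 8×3 + 11×4 + 8×3 + 12×1 = 162
Proposal B: 10×4 + 7×3 + 8×2 + 11×2 + 8×4 + 12×4 = 179
Proposal C: 10×2 + 7×2 + 8×1 + 11×1 + 8×1 + 12×3 = 97
Proposal D: 10×5 + 7×5 + 8×4 + 11×5 + 8×2 + 12×2 = 212
Proposal E: 10×1 + 7×1 + 8×5 + 11×3 + 8×5 + 12×5 = 190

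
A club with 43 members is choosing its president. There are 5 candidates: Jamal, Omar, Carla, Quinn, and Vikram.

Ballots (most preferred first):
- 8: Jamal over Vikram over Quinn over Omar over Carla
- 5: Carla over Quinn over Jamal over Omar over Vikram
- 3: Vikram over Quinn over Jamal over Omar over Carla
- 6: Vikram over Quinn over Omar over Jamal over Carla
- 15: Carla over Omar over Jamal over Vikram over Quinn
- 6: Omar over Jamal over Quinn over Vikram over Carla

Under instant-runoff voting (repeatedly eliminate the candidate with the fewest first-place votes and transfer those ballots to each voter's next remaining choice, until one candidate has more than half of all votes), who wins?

Round 1: Jamal 8, Omar 6, Carla 20, Quinn 0, Vikram 9. Quinn eliminated.
Round 2: Jamal 8, Omar 6, Carla 20, Vikram 9. Omar eliminated.
Round 3: Jamal 14, Carla 20, Vikram 9. Vikram eliminated.
Round 4: Jamal 23, Carla 20. Jamal has a majority (≥22).

Jamal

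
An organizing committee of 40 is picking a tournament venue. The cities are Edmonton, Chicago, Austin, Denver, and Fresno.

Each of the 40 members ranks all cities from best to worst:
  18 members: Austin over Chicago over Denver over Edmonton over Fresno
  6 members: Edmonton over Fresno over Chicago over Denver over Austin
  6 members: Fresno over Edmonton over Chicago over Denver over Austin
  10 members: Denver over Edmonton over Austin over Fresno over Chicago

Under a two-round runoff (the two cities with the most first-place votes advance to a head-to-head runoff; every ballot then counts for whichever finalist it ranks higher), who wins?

Round 1 first-place votes: Edmonton 6, Chicago 0, Austin 18, Denver 10, Fresno 6. Austin and Denver advance.
Runoff: Austin is ranked above Denver on 18 ballots, Denver above Austin on 22.

Denver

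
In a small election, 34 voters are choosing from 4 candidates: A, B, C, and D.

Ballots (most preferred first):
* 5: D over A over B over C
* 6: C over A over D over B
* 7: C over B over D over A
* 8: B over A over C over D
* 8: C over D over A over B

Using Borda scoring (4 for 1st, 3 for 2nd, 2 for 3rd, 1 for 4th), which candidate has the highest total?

C

A: 5×3 + 6×3 + 7×1 + 8×3 + 8×2 = 80
B: 5×2 + 6×1 + 7×3 + 8×4 + 8×1 = 77
C: 5×1 + 6×4 + 7×4 + 8×2 + 8×4 = 105
D: 5×4 + 6×2 + 7×2 + 8×1 + 8×3 = 78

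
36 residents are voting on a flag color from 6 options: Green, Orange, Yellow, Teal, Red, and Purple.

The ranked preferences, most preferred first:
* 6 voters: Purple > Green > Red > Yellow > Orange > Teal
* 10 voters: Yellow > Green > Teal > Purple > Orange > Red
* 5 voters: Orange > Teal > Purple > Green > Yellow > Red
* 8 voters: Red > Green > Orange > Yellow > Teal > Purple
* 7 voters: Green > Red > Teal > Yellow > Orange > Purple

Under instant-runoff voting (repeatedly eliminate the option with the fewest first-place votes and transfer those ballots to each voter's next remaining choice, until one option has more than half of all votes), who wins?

Round 1: Green 7, Orange 5, Yellow 10, Teal 0, Red 8, Purple 6. Teal eliminated.
Round 2: Green 7, Orange 5, Yellow 10, Red 8, Purple 6. Orange eliminated.
Round 3: Green 7, Yellow 10, Red 8, Purple 11. Green eliminated.
Round 4: Yellow 10, Red 15, Purple 11. Yellow eliminated.
Round 5: Red 15, Purple 21. Purple has a majority (≥19).

Purple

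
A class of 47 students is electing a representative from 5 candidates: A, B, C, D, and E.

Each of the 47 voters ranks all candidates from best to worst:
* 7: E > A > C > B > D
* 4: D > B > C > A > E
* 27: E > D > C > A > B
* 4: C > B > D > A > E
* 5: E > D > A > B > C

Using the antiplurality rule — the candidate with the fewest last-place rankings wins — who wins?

Last-place votes: A 0, B 27, C 5, D 7, E 8.

A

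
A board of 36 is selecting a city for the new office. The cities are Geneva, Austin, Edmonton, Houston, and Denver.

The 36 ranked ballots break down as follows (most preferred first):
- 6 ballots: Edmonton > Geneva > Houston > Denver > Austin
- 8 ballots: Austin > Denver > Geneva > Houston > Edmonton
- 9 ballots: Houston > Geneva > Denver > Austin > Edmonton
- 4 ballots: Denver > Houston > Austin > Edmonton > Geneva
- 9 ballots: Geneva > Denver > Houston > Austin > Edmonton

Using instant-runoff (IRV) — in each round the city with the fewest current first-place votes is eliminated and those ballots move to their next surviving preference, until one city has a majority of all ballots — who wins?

Round 1: Geneva 9, Austin 8, Edmonton 6, Houston 9, Denver 4. Denver eliminated.
Round 2: Geneva 9, Austin 8, Edmonton 6, Houston 13. Edmonton eliminated.
Round 3: Geneva 15, Austin 8, Houston 13. Austin eliminated.
Round 4: Geneva 23, Houston 13. Geneva has a majority (≥19).

Geneva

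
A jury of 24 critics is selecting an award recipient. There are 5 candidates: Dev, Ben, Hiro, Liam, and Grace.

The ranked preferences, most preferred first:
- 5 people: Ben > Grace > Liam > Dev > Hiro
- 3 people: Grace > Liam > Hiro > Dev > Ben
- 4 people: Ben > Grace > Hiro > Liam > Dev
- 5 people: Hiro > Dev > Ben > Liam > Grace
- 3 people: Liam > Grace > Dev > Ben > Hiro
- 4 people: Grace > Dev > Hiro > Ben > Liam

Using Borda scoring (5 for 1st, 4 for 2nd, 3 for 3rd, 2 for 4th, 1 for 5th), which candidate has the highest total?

Grace

Dev: 5×2 + 3×2 + 4×1 + 5×4 + 3×3 + 4×4 = 65
Ben: 5×5 + 3×1 + 4×5 + 5×3 + 3×2 + 4×2 = 77
Hiro: 5×1 + 3×3 + 4×3 + 5×5 + 3×1 + 4×3 = 66
Liam: 5×3 + 3×4 + 4×2 + 5×2 + 3×5 + 4×1 = 64
Grace: 5×4 + 3×5 + 4×4 + 5×1 + 3×4 + 4×5 = 88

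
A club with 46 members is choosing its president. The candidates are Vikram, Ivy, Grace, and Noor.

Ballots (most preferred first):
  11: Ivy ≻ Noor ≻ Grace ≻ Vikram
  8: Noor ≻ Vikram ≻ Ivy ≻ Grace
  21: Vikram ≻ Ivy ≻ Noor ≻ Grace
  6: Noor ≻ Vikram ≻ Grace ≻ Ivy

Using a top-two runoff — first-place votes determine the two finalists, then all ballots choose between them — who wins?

Round 1 first-place votes: Vikram 21, Ivy 11, Grace 0, Noor 14. Vikram and Noor advance.
Runoff: Vikram is ranked above Noor on 21 ballots, Noor above Vikram on 25.

Noor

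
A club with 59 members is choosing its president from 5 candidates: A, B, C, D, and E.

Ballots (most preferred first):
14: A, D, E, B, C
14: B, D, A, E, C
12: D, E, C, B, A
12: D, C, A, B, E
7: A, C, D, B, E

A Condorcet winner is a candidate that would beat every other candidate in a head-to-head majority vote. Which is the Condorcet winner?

D vs A: 38–21
D vs B: 45–14
D vs C: 52–7
D vs E: 59–0
D beats every other candidate.

D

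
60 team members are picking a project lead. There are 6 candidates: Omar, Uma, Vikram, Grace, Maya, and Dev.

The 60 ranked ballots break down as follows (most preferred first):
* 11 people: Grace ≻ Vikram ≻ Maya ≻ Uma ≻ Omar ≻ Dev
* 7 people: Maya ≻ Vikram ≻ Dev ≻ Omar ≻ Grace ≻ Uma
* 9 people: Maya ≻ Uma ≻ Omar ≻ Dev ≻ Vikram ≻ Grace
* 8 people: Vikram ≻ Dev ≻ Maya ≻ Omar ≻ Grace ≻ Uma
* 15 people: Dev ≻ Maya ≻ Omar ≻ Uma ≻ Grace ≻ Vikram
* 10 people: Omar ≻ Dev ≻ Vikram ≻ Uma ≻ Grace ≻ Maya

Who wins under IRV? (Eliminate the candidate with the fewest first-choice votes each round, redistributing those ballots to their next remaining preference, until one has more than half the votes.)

Round 1: Omar 10, Uma 0, Vikram 8, Grace 11, Maya 16, Dev 15. Uma eliminated.
Round 2: Omar 10, Vikram 8, Grace 11, Maya 16, Dev 15. Vikram eliminated.
Round 3: Omar 10, Grace 11, Maya 16, Dev 23. Omar eliminated.
Round 4: Grace 11, Maya 16, Dev 33. Dev has a majority (≥31).

Dev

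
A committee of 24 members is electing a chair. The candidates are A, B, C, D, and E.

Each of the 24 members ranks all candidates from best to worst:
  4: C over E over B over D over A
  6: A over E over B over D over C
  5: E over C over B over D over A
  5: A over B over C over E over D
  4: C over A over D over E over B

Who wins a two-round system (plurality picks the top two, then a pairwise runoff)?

C

Round 1 first-place votes: A 11, B 0, C 8, D 0, E 5. A and C advance.
Runoff: A is ranked above C on 11 ballots, C above A on 13.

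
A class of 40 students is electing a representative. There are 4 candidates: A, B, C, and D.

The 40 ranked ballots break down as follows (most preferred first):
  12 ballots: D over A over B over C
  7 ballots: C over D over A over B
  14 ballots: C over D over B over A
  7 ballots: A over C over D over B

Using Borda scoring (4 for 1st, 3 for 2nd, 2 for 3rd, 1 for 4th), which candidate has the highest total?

D

A: 12×3 + 7×2 + 14×1 + 7×4 = 92
B: 12×2 + 7×1 + 14×2 + 7×1 = 66
C: 12×1 + 7×4 + 14×4 + 7×3 = 117
D: 12×4 + 7×3 + 14×3 + 7×2 = 125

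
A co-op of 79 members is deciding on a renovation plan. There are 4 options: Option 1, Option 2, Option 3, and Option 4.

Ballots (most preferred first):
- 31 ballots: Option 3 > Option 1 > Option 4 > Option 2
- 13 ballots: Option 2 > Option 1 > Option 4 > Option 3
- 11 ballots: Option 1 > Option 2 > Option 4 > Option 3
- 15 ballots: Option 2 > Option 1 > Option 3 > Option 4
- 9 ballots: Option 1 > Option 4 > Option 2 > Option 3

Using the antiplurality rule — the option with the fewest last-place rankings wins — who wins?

Option 1

Last-place votes: Option 1 0, Option 2 31, Option 3 33, Option 4 15.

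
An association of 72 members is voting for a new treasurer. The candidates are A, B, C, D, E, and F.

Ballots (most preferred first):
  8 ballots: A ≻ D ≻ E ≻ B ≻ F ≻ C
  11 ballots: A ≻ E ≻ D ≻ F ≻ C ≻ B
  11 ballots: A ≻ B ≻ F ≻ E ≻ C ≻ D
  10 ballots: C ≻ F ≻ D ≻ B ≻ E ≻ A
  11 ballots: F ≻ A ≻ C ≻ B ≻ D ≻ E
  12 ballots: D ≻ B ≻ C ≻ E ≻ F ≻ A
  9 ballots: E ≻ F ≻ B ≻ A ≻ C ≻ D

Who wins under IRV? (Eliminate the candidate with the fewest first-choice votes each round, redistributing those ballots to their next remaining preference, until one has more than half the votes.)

F

Round 1: A 30, B 0, C 10, D 12, E 9, F 11. B eliminated.
Round 2: A 30, C 10, D 12, E 9, F 11. E eliminated.
Round 3: A 30, C 10, D 12, F 20. C eliminated.
Round 4: A 30, D 12, F 30. D eliminated.
Round 5: A 30, F 42. F has a majority (≥37).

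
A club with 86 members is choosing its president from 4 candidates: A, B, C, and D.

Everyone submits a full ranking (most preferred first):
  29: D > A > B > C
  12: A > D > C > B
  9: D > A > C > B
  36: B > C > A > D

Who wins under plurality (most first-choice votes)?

First-place votes: A 12, B 36, C 0, D 38.

D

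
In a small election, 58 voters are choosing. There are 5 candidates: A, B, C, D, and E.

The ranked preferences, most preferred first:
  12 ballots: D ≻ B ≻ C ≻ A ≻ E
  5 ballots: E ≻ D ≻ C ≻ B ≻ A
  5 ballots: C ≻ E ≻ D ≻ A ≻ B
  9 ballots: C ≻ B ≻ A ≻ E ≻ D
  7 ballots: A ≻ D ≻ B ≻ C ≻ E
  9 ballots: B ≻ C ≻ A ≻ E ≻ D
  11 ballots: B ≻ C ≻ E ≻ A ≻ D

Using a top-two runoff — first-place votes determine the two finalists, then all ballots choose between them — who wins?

B

Round 1 first-place votes: A 7, B 20, C 14, D 12, E 5. B and C advance.
Runoff: B is ranked above C on 39 ballots, C above B on 19.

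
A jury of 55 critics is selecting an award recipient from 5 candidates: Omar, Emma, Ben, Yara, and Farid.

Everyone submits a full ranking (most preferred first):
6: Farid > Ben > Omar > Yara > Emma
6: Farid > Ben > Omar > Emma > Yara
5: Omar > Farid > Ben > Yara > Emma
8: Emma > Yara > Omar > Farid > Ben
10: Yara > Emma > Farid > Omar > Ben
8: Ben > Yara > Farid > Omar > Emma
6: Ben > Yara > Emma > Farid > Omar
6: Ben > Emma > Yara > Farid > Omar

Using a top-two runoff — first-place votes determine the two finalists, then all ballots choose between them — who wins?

Round 1 first-place votes: Omar 5, Emma 8, Ben 20, Yara 10, Farid 12. Ben and Farid advance.
Runoff: Ben is ranked above Farid on 20 ballots, Farid above Ben on 35.

Farid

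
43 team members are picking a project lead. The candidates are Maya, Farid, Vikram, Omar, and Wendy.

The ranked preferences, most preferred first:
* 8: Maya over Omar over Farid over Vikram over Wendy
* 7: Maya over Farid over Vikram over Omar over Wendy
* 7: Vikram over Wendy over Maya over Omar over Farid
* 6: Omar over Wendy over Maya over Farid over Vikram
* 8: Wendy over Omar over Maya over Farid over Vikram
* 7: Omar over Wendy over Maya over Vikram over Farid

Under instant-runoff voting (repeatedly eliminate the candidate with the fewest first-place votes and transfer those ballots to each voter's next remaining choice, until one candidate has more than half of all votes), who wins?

Round 1: Maya 15, Farid 0, Vikram 7, Omar 13, Wendy 8. Farid eliminated.
Round 2: Maya 15, Vikram 7, Omar 13, Wendy 8. Vikram eliminated.
Round 3: Maya 15, Omar 13, Wendy 15. Omar eliminated.
Round 4: Maya 15, Wendy 28. Wendy has a majority (≥22).

Wendy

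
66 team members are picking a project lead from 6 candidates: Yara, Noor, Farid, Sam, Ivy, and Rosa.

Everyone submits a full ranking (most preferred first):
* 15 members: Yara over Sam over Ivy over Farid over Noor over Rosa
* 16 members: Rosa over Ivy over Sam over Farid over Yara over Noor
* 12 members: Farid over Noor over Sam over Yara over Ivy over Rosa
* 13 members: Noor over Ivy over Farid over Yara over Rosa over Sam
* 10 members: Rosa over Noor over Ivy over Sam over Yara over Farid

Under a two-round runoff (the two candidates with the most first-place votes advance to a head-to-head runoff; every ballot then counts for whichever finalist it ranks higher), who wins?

Round 1 first-place votes: Yara 15, Noor 13, Farid 12, Sam 0, Ivy 0, Rosa 26. Rosa and Yara advance.
Runoff: Rosa is ranked above Yara on 26 ballots, Yara above Rosa on 40.

Yara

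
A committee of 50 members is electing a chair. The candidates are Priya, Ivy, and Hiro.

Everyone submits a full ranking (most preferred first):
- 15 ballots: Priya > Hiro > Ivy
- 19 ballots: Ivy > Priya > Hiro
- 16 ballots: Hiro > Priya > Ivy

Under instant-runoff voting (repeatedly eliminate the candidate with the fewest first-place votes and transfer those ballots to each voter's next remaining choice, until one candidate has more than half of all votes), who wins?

Round 1: Priya 15, Ivy 19, Hiro 16. Priya eliminated.
Round 2: Ivy 19, Hiro 31. Hiro has a majority (≥26).

Hiro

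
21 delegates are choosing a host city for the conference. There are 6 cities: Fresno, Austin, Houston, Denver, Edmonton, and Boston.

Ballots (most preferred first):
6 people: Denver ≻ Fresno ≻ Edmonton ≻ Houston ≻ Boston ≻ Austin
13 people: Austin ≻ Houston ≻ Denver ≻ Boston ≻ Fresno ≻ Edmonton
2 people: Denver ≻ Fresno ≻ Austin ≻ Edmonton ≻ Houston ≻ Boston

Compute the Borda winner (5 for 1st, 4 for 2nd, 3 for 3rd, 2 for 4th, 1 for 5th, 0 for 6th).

Denver

Fresno: 6×4 + 13×1 + 2×4 = 45
Austin: 6×0 + 13×5 + 2×3 = 71
Houston: 6×2 + 13×4 + 2×1 = 66
Denver: 6×5 + 13×3 + 2×5 = 79
Edmonton: 6×3 + 13×0 + 2×2 = 22
Boston: 6×1 + 13×2 + 2×0 = 32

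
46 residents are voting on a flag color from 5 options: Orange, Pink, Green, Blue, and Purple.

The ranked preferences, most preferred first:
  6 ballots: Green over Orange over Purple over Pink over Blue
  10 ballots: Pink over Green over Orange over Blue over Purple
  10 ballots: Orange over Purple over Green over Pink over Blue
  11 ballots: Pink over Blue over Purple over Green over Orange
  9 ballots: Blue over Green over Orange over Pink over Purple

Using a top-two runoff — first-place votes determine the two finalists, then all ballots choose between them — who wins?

Orange

Round 1 first-place votes: Orange 10, Pink 21, Green 6, Blue 9, Purple 0. Pink and Orange advance.
Runoff: Pink is ranked above Orange on 21 ballots, Orange above Pink on 25.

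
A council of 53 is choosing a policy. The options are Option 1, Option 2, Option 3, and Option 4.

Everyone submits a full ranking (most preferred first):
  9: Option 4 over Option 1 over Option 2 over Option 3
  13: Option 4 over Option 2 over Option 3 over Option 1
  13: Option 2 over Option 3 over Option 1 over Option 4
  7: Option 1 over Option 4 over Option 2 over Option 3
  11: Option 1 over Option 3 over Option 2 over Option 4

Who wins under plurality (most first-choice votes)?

First-place votes: Option 1 18, Option 2 13, Option 3 0, Option 4 22.

Option 4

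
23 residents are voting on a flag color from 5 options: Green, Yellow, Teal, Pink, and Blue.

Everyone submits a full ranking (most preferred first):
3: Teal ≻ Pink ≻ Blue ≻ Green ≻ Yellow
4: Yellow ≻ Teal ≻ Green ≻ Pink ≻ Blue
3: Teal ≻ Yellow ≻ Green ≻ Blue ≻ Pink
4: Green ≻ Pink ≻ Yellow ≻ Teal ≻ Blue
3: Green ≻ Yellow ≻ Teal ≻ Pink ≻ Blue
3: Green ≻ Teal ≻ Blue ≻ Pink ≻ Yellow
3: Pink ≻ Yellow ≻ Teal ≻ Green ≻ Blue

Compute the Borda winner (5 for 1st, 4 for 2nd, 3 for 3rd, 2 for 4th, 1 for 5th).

Green: 3×2 + 4×3 + 3×3 + 4×5 + 3×5 + 3×5 + 3×2 = 83
Yellow: 3×1 + 4×5 + 3×4 + 4×3 + 3×4 + 3×1 + 3×4 = 74
Teal: 3×5 + 4×4 + 3×5 + 4×2 + 3×3 + 3×4 + 3×3 = 84
Pink: 3×4 + 4×2 + 3×1 + 4×4 + 3×2 + 3×2 + 3×5 = 66
Blue: 3×3 + 4×1 + 3×2 + 4×1 + 3×1 + 3×3 + 3×1 = 38

Teal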